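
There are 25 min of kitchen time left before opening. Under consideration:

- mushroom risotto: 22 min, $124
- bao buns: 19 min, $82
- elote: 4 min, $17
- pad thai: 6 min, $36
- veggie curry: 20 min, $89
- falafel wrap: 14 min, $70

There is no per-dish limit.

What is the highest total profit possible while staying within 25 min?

144

Best packing: 4×pad thai — 24 min, 144 total.
Every other selection either busts 25 min or fails to beat 144.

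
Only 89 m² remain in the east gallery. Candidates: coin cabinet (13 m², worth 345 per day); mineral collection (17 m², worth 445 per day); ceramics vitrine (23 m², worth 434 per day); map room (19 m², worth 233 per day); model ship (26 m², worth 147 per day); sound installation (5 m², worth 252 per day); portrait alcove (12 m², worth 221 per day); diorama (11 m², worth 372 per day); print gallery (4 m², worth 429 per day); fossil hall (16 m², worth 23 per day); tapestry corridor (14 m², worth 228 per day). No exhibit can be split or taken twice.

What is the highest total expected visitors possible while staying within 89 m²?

Ranking by ratio (expected visitors/m²): print gallery 107.25, sound installation 50.40, diorama 33.82.
The ratio heuristic lands on coin cabinet + mineral collection + ceramics vitrine + sound installation + portrait alcove + diorama + print gallery (2498) but leaves 4 m² idle.
Dropping portrait alcove frees 12 m²; slotting in tapestry corridor (14 m²) lifts the total to 2505 at 87 m².
Every other selection either busts 89 m² or fails to beat 2505.

2505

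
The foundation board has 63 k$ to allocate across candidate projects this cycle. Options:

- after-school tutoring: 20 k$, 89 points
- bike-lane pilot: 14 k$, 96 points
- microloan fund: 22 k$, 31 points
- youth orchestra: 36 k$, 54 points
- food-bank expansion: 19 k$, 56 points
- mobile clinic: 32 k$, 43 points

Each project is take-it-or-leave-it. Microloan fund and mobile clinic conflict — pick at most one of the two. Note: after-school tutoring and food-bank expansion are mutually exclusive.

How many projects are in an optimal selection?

3

Optimal total is 216.
One optimal bundle: after-school tutoring + bike-lane pilot + microloan fund (56 k$).
Every optimal selection uses 3 projects.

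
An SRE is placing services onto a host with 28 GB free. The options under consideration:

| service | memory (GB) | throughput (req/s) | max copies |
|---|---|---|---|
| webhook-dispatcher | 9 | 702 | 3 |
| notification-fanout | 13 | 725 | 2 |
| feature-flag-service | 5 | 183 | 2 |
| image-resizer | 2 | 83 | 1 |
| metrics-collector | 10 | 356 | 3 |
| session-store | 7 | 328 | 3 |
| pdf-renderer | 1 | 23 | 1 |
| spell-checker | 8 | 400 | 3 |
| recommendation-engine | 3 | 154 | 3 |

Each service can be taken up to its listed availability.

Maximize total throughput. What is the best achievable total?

2129

Density check — webhook-dispatcher 78.00, notification-fanout 55.77, recommendation-engine 51.33 are the best per GB.
Best packing: 3×webhook-dispatcher + pdf-renderer — 28 GB, 2129 total.
Every other selection either busts 28 GB or exceeds an availability limit or fails to beat 2129.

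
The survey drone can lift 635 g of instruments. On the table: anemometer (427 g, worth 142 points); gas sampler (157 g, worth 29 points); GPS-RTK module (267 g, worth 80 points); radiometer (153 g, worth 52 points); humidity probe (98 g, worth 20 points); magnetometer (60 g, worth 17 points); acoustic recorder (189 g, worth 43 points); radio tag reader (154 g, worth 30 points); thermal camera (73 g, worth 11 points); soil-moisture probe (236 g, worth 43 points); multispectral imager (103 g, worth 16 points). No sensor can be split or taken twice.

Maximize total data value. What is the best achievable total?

194

Anemometer + radiometer uses 580 of the 635 g and totals 194.
An exhaustive check of the 2048 subsets confirms 194.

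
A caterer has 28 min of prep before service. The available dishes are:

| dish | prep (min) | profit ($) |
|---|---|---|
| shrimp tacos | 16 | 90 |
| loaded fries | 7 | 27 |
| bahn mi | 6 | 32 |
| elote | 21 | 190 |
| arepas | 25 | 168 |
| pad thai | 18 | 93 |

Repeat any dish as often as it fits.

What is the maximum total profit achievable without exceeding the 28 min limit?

222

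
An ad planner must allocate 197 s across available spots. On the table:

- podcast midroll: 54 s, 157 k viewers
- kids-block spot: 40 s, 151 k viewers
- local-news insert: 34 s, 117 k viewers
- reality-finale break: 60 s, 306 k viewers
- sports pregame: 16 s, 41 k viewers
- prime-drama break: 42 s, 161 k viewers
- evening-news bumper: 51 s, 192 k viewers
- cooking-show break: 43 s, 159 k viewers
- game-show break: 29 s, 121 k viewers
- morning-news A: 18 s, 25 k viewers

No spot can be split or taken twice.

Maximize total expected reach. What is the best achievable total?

A density-first pass picks kids-block spot + reality-finale break + sports pregame + prime-drama break + game-show break — 780 at 187 s.
But reality-finale break + prime-drama break + evening-news bumper + cooking-show break fits in 196 s and reaches 818.
The closest alternative, kids-block spot + reality-finale break + sports pregame + evening-news bumper + game-show break, reaches only 811.

818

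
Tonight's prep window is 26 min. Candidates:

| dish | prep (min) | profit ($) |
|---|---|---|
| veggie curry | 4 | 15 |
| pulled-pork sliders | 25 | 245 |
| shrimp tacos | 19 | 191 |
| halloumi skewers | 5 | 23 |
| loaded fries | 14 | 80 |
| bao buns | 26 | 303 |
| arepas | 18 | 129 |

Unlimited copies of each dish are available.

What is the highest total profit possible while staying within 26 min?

303

The ratio ordering already packs tightly: bao buns, 26 min, 303.
Every other selection either busts 26 min or fails to beat 303.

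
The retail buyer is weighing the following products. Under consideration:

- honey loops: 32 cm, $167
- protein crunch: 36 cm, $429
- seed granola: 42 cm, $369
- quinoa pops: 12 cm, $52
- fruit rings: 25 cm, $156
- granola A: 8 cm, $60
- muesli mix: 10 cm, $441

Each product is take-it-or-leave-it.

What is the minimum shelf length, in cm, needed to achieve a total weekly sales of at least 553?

30

Look for the lowest-shelf combination reaching 553.
Taking quinoa pops + granola A + muesli mix gives 553 (≥ 553) for 30 cm.
Any bundle with less than 30 cm falls short of 553.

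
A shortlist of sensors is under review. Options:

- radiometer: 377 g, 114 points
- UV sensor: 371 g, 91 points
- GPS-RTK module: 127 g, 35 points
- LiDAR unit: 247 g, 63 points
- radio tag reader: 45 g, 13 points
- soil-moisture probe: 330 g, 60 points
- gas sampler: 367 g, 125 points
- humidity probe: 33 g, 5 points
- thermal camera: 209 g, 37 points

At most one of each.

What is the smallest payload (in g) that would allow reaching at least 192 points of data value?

647

Need the lightest bundle worth ≥ 192.
LiDAR unit + gas sampler + humidity probe: 193 data value at 647 g.
Below 647 g the best achievable stays under 192.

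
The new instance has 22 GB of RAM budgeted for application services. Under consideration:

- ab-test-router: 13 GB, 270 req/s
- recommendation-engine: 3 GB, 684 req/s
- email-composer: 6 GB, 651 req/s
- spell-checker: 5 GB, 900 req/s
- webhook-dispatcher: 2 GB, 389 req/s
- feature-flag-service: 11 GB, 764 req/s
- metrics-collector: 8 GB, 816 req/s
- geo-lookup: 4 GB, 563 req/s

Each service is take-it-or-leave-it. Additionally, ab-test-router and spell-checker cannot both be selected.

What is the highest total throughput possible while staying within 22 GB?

3352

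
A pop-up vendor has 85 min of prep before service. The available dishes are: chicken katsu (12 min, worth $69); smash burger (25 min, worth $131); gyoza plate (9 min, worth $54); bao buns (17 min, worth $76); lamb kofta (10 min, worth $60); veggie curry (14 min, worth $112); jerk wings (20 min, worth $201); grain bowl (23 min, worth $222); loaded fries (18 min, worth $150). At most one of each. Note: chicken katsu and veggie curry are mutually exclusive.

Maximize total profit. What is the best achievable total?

745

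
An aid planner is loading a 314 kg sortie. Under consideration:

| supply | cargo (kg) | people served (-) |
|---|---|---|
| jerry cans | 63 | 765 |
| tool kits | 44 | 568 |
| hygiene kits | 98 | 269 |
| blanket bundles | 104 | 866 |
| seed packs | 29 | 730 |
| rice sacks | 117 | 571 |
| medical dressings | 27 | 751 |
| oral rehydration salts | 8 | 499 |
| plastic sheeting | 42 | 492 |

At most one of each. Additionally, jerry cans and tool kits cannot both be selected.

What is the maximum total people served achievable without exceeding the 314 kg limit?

Density check — oral rehydration salts 62.38, medical dressings 27.81, seed packs 25.17, tool kits 12.91 are the best per kg.
Taking jerry cans + blanket bundles + seed packs + medical dressings + oral rehydration salts + plastic sheeting: 273 kg used, 4103 in people served.
Nothing else feasible within 314 kg beats 4103.

4103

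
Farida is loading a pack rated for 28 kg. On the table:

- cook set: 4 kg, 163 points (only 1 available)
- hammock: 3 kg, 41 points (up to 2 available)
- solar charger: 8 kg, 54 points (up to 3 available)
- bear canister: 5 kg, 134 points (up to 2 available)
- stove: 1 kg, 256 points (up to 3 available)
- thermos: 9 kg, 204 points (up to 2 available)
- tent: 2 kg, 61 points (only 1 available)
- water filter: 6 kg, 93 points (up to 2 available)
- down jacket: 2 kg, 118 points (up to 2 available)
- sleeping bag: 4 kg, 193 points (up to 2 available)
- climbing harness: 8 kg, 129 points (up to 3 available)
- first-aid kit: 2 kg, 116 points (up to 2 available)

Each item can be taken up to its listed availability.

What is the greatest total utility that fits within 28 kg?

1919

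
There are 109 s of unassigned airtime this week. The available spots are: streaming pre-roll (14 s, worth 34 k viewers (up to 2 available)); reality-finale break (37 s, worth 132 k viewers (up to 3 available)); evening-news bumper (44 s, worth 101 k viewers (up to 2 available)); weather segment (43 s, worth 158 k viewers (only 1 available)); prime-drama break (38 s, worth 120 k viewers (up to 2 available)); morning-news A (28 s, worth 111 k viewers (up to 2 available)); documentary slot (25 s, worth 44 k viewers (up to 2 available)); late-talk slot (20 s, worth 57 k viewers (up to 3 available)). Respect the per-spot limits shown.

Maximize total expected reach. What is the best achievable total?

401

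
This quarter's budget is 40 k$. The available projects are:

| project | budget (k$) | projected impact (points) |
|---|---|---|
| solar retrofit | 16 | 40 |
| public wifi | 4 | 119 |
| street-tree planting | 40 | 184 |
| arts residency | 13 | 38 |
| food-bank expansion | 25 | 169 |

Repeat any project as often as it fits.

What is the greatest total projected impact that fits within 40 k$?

1190

By projected impact per k$: public wifi 29.75, food-bank expansion 6.76, street-tree planting 4.60 lead.
Taking 10×public wifi: 40 k$ used, 1190 in projected impact.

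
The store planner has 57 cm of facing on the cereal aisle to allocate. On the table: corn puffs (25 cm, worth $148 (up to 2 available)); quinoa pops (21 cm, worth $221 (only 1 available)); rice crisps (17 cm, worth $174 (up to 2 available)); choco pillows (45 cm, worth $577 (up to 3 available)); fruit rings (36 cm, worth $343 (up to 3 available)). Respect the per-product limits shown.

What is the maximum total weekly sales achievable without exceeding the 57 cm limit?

577

Density check — choco pillows 12.82, quinoa pops 10.52, rice crisps 10.24, fruit rings 9.53 are the best per cm.
Choco pillows uses 45 of the 57 cm and totals 577.
Every other selection either busts 57 cm or exceeds an availability limit or fails to beat 577.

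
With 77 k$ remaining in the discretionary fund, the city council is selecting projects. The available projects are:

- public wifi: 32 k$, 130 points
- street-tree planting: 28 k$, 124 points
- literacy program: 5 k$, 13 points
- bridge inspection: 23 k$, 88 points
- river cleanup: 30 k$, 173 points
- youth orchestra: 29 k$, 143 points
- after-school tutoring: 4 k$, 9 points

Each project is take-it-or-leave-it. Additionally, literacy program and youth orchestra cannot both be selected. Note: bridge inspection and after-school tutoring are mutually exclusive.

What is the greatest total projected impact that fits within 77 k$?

325

Public wifi + literacy program + river cleanup + after-school tutoring uses 71 of the 77 k$ and totals 325.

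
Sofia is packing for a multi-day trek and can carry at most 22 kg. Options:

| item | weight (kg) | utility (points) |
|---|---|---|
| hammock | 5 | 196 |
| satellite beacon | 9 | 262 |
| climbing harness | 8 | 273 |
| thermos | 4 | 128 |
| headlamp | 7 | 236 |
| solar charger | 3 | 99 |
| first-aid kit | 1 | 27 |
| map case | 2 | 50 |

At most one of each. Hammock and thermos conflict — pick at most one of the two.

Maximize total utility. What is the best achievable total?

755

A density-first pass picks hammock + climbing harness + headlamp + first-aid kit — 732 at 21 kg.
Replace first-aid kit with map case: the trade gains 23 net, giving 755 at 22 kg.
Next best is climbing harness + thermos + headlamp + solar charger at 736 (22 kg) — short by 19.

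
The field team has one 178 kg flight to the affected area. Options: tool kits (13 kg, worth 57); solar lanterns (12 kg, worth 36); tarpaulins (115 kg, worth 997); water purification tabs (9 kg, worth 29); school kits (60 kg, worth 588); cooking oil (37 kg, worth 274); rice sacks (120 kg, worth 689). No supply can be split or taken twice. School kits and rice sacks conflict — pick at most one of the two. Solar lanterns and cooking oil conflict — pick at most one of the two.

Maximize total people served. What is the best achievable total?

1585

Density check — school kits 9.80, tarpaulins 8.67, cooking oil 7.41 are the best per kg.
Taking tarpaulins + school kits: 175 kg used, 1585 in people served.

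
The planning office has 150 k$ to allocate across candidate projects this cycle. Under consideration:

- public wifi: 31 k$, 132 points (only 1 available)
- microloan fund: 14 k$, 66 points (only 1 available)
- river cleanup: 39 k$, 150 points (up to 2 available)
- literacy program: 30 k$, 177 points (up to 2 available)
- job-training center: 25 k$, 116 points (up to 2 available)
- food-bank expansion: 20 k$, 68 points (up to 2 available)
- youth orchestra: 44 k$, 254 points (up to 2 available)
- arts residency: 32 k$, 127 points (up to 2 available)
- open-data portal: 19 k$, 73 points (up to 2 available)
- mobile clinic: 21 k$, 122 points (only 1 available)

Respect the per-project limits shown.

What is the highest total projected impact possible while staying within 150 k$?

Ranking by ratio (projected impact/k$): literacy program 5.90, mobile clinic 5.81, youth orchestra 5.77, microloan fund 4.71.
Greedy by ratio would take microloan fund + 2×literacy program + youth orchestra + mobile clinic: 139 k$ used, total 796.
The 35 k$ tied up in microloan fund and mobile clinic is better spent on youth orchestra — total rises to 862 (148 k$).
Nothing else within 150 k$ beats 862.

862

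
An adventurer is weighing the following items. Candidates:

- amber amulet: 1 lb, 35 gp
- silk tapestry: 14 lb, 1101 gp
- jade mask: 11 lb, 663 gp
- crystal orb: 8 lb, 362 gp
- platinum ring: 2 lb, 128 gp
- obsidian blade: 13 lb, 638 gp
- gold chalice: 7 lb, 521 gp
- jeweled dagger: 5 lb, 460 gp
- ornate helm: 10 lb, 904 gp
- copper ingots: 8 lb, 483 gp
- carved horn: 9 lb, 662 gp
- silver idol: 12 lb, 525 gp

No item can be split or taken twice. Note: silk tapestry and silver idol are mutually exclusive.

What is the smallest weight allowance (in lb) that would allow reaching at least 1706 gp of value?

22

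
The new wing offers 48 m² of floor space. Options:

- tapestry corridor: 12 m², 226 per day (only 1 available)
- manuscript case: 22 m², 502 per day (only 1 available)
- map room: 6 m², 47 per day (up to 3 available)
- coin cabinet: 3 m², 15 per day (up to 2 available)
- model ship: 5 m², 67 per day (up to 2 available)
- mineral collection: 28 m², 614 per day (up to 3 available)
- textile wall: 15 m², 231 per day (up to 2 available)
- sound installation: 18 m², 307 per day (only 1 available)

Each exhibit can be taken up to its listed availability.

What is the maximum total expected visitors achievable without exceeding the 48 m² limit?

922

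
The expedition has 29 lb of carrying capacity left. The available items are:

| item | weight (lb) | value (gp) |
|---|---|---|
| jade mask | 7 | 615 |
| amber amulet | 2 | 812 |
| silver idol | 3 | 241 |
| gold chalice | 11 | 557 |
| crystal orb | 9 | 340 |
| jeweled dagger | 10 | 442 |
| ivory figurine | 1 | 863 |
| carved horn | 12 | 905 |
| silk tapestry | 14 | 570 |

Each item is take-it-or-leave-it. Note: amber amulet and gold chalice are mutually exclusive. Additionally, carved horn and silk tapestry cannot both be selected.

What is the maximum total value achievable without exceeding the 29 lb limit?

Density check — ivory figurine 863.00, amber amulet 406.00, jade mask 87.86 are the best per lb.
Taking jade mask + amber amulet + silver idol + ivory figurine + carved horn: 25 lb used, 3436 in value.

3436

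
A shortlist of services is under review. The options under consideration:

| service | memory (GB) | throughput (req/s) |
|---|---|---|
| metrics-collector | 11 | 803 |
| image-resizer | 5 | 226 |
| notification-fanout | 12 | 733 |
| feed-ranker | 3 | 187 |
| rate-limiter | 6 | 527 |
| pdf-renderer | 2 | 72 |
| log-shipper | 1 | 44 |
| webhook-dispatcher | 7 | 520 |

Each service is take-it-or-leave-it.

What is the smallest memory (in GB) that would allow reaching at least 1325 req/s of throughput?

17

Need the lightest bundle worth ≥ 1325.
Taking metrics-collector + rate-limiter gives 1330 (≥ 1325) for 17 GB.
Any bundle with less than 17 GB falls short of 1325.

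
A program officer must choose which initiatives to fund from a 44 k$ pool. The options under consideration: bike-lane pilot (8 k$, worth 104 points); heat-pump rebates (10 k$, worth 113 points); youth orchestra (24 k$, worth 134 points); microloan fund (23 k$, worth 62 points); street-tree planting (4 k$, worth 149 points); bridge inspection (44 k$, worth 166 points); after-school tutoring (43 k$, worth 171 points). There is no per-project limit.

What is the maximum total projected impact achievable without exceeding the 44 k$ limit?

1639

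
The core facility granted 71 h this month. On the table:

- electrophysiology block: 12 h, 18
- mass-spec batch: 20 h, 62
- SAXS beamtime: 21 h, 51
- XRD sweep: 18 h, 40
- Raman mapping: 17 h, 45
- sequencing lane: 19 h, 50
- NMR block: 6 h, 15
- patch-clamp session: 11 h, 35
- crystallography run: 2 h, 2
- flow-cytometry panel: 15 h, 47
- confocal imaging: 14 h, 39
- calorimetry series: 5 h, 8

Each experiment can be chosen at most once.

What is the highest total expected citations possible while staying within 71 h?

209

By expected citations per h: patch-clamp session 3.18, flow-cytometry panel 3.13, mass-spec batch 3.10 lead.
A density-first pass picks mass-spec batch + NMR block + patch-clamp session + flow-cytometry panel + confocal imaging + calorimetry series — 206 at 71 h.
Replace confocal imaging and calorimetry series with sequencing lane: the trade gains 3 net, giving 209 at 71 h.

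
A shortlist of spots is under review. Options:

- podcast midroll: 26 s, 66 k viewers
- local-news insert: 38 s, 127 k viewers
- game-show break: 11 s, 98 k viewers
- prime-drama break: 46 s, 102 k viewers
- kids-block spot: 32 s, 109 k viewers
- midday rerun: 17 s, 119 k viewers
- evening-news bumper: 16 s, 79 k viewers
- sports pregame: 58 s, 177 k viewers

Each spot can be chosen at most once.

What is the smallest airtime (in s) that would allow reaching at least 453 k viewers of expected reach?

98

Need the lightest bundle worth ≥ 453.
Taking local-news insert + game-show break + kids-block spot + midday rerun gives 453 (≥ 453) for 98 s.
Any bundle with less than 98 s falls short of 453.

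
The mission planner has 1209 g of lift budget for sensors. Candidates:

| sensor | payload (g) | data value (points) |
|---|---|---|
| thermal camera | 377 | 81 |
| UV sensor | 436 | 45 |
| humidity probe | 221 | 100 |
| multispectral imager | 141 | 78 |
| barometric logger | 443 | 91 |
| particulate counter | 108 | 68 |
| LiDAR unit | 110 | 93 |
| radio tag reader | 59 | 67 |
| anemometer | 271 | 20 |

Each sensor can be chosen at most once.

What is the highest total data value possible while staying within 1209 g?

497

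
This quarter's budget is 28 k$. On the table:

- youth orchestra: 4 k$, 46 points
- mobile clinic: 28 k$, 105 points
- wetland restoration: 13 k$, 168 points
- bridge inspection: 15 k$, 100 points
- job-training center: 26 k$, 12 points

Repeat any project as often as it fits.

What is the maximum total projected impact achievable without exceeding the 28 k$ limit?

By projected impact per k$: wetland restoration 12.92, youth orchestra 11.50, bridge inspection 6.67, mobile clinic 3.75 lead.
Taking 2×wetland restoration: 26 k$ used, 336 in projected impact.
The spare 2 k$ is too small for any remaining project, and no exchange beats 336.

336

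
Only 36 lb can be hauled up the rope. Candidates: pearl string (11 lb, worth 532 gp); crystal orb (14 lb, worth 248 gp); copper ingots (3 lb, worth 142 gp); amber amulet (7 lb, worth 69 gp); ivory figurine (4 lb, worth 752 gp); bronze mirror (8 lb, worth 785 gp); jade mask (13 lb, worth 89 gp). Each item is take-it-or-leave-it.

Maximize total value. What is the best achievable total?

2280

Pearl string + copper ingots + amber amulet + ivory figurine + bronze mirror uses 33 of the 36 lb and totals 2280.
Every other selection either busts 36 lb or fails to beat 2280.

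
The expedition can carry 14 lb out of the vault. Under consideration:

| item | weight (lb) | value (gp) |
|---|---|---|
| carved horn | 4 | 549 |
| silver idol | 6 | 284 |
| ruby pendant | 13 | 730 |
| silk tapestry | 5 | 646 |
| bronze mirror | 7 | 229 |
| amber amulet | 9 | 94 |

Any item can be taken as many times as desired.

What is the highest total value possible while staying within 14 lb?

1841

The ratio heuristic lands on 3×carved horn (1647) but leaves 2 lb idle.
Dropping 2×carved horn frees 8 lb; slotting in 2×silk tapestry (10 lb) lifts the total to 1841 at 14 lb.
Every other selection either busts 14 lb or fails to beat 1841.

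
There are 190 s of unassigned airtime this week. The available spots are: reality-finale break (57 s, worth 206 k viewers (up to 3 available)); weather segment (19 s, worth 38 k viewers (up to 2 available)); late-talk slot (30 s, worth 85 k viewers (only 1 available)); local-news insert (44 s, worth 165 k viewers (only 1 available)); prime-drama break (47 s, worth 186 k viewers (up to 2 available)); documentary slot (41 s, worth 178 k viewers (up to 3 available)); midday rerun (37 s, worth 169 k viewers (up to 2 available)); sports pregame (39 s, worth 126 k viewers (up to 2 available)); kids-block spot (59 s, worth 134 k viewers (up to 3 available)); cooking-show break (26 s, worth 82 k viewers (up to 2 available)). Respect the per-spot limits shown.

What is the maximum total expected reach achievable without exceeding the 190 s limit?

Taking the top-ratio spots first gives 2×documentary slot + 2×midday rerun + cooking-show break for 776 (182 s).
The 63 s tied up in midday rerun and cooking-show break is better spent on late-talk slot + documentary slot — total rises to 788 (190 s).
Every other selection either busts 190 s or exceeds an availability limit or fails to beat 788.

788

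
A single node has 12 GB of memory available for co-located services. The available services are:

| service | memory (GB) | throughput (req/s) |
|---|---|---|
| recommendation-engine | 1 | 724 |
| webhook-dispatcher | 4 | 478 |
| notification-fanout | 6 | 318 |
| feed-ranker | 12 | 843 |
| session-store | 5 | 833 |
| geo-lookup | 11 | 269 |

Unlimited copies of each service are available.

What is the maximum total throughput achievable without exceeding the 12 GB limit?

8688

Best packing: 12×recommendation-engine — 12 GB, 8688 total.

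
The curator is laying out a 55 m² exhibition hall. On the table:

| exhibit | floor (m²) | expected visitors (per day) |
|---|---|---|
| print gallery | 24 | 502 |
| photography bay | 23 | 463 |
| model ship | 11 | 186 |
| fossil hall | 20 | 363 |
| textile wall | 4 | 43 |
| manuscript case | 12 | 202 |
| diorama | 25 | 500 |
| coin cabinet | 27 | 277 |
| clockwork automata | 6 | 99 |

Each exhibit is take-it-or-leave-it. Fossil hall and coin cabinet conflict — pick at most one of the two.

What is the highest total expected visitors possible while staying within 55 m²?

Greedy by ratio would take print gallery + photography bay + clockwork automata: 53 m² used, total 1064.
Replace photography bay with diorama: the trade gains 37 net, giving 1101 at 55 m².
Next best is print gallery + photography bay + clockwork automata at 1064 (53 m²) — short by 37.

1101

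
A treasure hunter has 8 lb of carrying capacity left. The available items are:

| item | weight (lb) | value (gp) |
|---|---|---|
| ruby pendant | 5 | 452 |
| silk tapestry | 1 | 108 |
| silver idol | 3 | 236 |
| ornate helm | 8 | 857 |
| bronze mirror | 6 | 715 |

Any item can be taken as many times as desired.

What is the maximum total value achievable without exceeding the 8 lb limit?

931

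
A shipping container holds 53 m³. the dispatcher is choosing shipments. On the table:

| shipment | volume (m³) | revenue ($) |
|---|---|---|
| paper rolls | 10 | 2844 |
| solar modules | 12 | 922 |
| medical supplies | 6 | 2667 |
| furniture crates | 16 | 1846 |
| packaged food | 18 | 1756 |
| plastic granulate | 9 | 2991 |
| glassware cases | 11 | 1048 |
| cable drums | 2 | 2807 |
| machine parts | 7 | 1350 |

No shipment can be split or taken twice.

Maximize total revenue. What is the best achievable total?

Taking paper rolls + medical supplies + furniture crates + plastic granulate + cable drums + machine parts: 50 m³ used, 14505 in revenue.

14505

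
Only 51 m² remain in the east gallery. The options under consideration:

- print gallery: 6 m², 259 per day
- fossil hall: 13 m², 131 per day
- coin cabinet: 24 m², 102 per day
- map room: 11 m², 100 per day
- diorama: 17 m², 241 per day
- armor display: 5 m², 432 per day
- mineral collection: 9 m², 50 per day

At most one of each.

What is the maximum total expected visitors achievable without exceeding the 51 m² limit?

1113

Ranking by ratio (expected visitors/m²): armor display 86.40, print gallery 43.17, diorama 14.18.
Taking print gallery + fossil hall + diorama + armor display + mineral collection: 50 m² used, 1113 in expected visitors.
Runner-up print gallery + map room + diorama + armor display + mineral collection tops out at 1082.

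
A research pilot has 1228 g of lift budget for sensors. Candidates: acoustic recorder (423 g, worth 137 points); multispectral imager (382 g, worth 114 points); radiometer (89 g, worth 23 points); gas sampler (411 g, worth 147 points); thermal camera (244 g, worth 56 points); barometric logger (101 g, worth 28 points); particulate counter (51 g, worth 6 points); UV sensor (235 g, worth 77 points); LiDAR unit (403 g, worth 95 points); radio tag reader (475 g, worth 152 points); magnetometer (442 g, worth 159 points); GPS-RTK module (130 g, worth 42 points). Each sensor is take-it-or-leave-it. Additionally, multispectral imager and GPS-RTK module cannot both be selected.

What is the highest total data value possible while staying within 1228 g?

425

Density check — magnetometer 0.36, gas sampler 0.36, UV sensor 0.33, acoustic recorder 0.32 are the best per g.
The ratio ordering already packs tightly: gas sampler + UV sensor + magnetometer + GPS-RTK module, 1218 g, 425.
The closest alternative, radiometer + gas sampler + particulate counter + UV sensor + magnetometer, reaches only 412.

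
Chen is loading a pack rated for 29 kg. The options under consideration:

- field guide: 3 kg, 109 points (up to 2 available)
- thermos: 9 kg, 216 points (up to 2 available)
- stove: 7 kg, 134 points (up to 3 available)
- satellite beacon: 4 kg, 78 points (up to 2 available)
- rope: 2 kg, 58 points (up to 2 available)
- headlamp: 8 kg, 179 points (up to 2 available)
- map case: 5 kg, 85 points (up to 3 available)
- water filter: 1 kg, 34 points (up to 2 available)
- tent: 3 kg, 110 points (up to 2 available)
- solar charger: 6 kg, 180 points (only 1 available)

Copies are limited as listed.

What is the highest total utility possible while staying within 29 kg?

902

Taking the top-ratio items first gives 2×field guide + satellite beacon + 2×rope + 2×water filter + 2×tent + solar charger for 880 (28 kg).
Dropping satellite beacon and 2×rope frees 8 kg; slotting in thermos (9 kg) lifts the total to 902 at 29 kg.
Nothing else within 29 kg beats 902.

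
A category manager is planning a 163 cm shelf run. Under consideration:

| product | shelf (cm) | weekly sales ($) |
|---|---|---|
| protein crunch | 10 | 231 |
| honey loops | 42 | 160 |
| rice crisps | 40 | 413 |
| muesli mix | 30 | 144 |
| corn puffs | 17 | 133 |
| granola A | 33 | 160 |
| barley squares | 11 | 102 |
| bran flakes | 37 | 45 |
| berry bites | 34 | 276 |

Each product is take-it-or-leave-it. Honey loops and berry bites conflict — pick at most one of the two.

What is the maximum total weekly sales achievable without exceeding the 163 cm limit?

Density check — protein crunch 23.10, rice crisps 10.32, barley squares 9.27 are the best per cm.
Taking the top-ratio products first gives protein crunch + rice crisps + corn puffs + granola A + barley squares + berry bites for 1315 (145 cm).
Replace corn puffs with muesli mix: the trade gains 11 net, giving 1326 at 158 cm.
That's the maximum — no feasible swap from here does better than 1326.

1326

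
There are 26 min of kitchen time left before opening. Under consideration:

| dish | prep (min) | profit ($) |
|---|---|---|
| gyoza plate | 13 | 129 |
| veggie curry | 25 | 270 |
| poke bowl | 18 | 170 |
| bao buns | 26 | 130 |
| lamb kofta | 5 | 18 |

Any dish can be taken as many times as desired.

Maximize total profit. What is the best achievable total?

270

Taking veggie curry: 25 min used, 270 in profit.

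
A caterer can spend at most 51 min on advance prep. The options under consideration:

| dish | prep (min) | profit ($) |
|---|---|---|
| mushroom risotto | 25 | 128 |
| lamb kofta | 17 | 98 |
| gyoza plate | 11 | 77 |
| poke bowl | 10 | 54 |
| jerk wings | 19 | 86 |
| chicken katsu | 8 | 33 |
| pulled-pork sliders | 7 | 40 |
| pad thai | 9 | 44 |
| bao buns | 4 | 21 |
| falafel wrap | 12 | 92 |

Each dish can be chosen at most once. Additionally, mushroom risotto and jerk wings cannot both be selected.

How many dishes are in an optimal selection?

5

Best achievable profit is 328.
For example lamb kofta + gyoza plate + pulled-pork sliders + bao buns + falafel wrap achieves it, using 51 min.
All optima have 5 dishes.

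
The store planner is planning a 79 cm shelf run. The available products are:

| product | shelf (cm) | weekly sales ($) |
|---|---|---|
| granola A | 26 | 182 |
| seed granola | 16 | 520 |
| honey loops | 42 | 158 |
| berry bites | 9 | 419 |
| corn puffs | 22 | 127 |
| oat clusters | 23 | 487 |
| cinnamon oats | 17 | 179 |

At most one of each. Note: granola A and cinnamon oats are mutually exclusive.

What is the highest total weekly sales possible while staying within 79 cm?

Density check — berry bites 46.56, seed granola 32.50, oat clusters 21.17, cinnamon oats 10.53 are the best per cm.
A density-first pass picks seed granola + berry bites + oat clusters + cinnamon oats — 1605 at 65 cm.
Replace cinnamon oats with granola A: the trade gains 3 net, giving 1608 at 74 cm.
Nothing else feasible within 79 cm beats 1608.

1608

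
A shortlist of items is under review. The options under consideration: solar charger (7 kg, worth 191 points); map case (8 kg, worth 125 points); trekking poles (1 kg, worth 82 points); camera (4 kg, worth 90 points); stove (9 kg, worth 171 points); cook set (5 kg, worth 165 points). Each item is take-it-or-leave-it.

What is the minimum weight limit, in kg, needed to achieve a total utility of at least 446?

Minimise kg subject to total utility ≥ 446.
solar charger + camera + cook set: 446 utility at 16 kg.
Any bundle with less than 16 kg falls short of 446.

16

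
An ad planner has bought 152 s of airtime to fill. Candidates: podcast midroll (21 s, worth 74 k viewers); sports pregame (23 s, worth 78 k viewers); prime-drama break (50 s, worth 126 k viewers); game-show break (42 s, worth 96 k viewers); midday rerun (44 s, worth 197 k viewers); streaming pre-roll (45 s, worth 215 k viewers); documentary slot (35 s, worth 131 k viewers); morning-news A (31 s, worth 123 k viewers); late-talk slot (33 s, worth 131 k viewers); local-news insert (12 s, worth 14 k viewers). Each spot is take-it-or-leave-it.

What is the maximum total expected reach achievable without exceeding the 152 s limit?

The ratio heuristic lands on podcast midroll + midday rerun + streaming pre-roll + late-talk slot (617) but leaves 9 s idle.
Dropping podcast midroll and late-talk slot frees 54 s; slotting in sports pregame + documentary slot (58 s) lifts the total to 621 at 147 s.
Sports pregame + midday rerun + streaming pre-roll + late-talk slot (145 s) also reaches 621 — a tie, but nothing goes higher.

621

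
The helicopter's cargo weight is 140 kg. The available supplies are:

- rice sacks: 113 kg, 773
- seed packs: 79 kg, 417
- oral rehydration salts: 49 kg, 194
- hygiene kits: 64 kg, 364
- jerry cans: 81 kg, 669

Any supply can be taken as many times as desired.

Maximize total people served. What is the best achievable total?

863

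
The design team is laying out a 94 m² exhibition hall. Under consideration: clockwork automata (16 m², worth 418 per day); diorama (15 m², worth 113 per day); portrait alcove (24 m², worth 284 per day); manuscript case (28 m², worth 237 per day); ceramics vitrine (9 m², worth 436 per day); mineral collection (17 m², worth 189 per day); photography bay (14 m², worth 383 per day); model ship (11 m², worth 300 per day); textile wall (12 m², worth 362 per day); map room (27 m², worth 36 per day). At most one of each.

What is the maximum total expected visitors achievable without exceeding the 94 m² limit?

The ratio heuristic lands on clockwork automata + portrait alcove + ceramics vitrine + photography bay + model ship + textile wall (2183) but leaves 8 m² idle.
Replace portrait alcove with diorama + mineral collection: the trade gains 18 net, giving 2201 at 94 m².
Runner-up clockwork automata + portrait alcove + ceramics vitrine + photography bay + model ship + textile wall tops out at 2183.

2201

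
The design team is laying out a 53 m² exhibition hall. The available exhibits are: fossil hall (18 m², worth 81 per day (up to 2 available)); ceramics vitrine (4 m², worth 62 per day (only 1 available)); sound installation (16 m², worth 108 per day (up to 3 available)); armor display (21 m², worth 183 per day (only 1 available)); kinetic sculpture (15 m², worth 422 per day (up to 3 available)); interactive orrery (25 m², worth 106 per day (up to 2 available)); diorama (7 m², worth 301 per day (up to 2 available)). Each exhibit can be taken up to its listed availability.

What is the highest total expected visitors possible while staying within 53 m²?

1567

Density check — diorama 43.00, kinetic sculpture 28.13, ceramics vitrine 15.50, armor display 8.71 are the best per m².
A density-first pass picks ceramics vitrine + 2×kinetic sculpture + 2×diorama — 1508 at 48 m².
Dropping ceramics vitrine and diorama frees 11 m²; slotting in kinetic sculpture (15 m²) lifts the total to 1567 at 52 m².
Nothing else within 53 m² beats 1567.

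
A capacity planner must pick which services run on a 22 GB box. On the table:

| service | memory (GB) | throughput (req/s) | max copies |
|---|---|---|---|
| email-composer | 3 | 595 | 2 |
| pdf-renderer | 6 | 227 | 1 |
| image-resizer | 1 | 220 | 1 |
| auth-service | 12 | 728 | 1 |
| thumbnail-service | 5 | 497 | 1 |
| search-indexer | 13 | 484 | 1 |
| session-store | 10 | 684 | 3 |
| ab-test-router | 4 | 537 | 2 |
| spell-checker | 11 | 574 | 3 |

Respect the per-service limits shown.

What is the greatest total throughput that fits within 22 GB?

2981

2×email-composer + image-resizer + thumbnail-service + 2×ab-test-router uses 20 of the 22 GB and totals 2981.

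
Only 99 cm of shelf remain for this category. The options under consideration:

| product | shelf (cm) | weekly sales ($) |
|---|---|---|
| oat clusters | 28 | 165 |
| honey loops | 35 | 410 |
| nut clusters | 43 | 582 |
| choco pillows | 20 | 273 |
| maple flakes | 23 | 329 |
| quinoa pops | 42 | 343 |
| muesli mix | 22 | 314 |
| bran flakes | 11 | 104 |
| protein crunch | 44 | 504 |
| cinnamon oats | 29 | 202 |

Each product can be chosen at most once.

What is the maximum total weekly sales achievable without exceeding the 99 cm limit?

1329

Density check — maple flakes 14.30, muesli mix 14.27, choco pillows 13.65 are the best per cm.
Greedy by ratio would take choco pillows + maple flakes + muesli mix + bran flakes: 76 cm used, total 1020.
Replace choco pillows with nut clusters: the trade gains 309 net, giving 1329 at 99 cm.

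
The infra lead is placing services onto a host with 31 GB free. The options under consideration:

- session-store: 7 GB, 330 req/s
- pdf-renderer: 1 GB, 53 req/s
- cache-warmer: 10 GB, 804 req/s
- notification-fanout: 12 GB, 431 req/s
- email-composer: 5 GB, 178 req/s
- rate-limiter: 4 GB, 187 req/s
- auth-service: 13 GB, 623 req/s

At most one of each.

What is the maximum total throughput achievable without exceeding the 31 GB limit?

Best packing: session-store + pdf-renderer + cache-warmer + auth-service — 31 GB, 1810 total.
The closest alternative, session-store + cache-warmer + auth-service, reaches only 1757.

1810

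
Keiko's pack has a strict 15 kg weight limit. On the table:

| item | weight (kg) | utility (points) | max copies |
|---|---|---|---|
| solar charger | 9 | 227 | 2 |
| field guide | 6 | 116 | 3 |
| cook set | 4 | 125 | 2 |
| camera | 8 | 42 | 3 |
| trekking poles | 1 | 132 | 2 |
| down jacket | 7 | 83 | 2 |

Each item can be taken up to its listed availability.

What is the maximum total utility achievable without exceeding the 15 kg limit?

616

Taking the top-ratio items first gives 2×cook set + 2×trekking poles for 514 (10 kg).
The 4 kg tied up in cook set is better spent on solar charger — total rises to 616 (15 kg).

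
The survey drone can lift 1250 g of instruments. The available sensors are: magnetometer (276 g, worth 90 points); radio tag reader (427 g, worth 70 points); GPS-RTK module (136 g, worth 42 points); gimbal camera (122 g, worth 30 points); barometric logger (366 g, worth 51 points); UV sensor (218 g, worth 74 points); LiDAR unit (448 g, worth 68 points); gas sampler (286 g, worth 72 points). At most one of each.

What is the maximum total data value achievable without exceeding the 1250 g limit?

308

Ranking by ratio (data value/g): UV sensor 0.34, magnetometer 0.33, GPS-RTK module 0.31, gas sampler 0.25.
Best packing: magnetometer + GPS-RTK module + gimbal camera + UV sensor + gas sampler — 1038 g, 308 total.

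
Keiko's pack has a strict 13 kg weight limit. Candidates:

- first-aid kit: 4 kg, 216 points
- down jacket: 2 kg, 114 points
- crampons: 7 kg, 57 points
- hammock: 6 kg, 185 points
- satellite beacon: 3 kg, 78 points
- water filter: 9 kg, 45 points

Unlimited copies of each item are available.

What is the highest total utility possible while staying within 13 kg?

By utility per kg: down jacket 57.00, first-aid kit 54.00, hammock 30.83 lead.
Best packing: 6×down jacket — 12 kg, 684 total.
The spare 1 kg is too small for any remaining item, and no exchange beats 684.

684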